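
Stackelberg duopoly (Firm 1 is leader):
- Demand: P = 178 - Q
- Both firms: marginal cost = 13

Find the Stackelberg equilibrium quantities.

q₁* (leader) = 82.5, q₂* (follower) = 41.25

Work:
Follower's reaction: q₂ = (a - c - q₁)/2
Leader substitutes: π₁ = q₁·(a - q₁ - (a-c-q₁)/2 - c)
FOC: q₁* = (178 - 13)/2 = 82.50
Then: q₂* = (178 - 13 - 82.5)/2 = 41.25
Leader has first-mover advantage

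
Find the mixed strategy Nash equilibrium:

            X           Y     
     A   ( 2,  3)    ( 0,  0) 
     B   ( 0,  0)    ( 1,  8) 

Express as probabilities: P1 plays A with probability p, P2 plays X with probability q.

p = 0.7273, q = 0.3333

Work:
Find probabilities that make opponent indifferent:
P2 chooses q to make P1 indifferent between A and B
P1 chooses p to make P2 indifferent between X and Y
Mixed NE: P1 plays (A: 0.7273, B: 0.2727), P2 plays (X: 0.3333, Y: 0.6667)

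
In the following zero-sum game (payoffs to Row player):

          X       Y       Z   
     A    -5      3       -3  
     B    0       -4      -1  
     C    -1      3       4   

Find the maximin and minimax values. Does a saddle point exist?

Maximin = -1, Minimax = 0, Saddle: False

Work:
Row minimums: [-5, -4, -1] → maximin = -1
Column maximums: [0, 3, 4] → minimax = 0
No saddle point (maximin ≠ minimax). Mixed strategy needed.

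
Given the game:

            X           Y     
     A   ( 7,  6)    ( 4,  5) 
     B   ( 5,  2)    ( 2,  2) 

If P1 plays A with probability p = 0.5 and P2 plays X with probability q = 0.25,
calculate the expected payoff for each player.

E[P1] = 3.75, E[P2] = 3.625

Work:
E[P1] = p·q·π₁(A,X) + p·(1-q)·π₁(A,Y) + (1-p)·q·π₁(B,X) + (1-p)·(1-q)·π₁(B,Y)
= 0.5·0.25·7 + 0.5·0.75·4 + 0.5·0.25·5 + 0.5·0.75·2
= 3.75

E[P2] = 3.625 (similar calculation)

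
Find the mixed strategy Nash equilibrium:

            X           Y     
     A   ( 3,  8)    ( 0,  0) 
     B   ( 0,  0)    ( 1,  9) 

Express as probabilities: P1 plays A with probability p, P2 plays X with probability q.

p = 0.5294, q = 0.25

Work:
Find probabilities that make opponent indifferent:
P2 chooses q to make P1 indifferent between A and B
P1 chooses p to make P2 indifferent between X and Y
Mixed NE: P1 plays (A: 0.5294, B: 0.4706), P2 plays (X: 0.25, Y: 0.75)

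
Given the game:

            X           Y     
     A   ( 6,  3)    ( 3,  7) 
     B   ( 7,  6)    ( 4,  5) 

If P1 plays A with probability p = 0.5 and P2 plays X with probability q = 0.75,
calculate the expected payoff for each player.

E[P1] = 5.75, E[P2] = 4.875

Work:
E[P1] = p·q·π₁(A,X) + p·(1-q)·π₁(A,Y) + (1-p)·q·π₁(B,X) + (1-p)·(1-q)·π₁(B,Y)
= 0.5·0.75·6 + 0.5·0.25·3 + 0.5·0.75·7 + 0.5·0.25·4
= 5.75

E[P2] = 4.875 (similar calculation)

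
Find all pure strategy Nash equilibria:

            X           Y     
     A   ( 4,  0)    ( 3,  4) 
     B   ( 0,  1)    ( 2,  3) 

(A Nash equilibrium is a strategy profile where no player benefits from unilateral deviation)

Nash equilibrium: (A, Y)

Work:
Best responses:
  P1 vs X: payoffs [4, 0] → best response A (payoff 4)
  P1 vs Y: payoffs [3, 2] → best response A (payoff 3)
  P2 vs A: payoffs [0, 4] → best response Y (payoff 4)
  P2 vs B: payoffs [1, 3] → best response Y (payoff 3)
Mutual best responses: (A,Y) → Nash equilibria.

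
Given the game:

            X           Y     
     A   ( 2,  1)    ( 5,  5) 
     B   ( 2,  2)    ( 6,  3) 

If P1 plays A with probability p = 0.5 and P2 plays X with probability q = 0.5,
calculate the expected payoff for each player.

E[P1] = 3.75, E[P2] = 2.75

Work:
E[P1] = p·q·π₁(A,X) + p·(1-q)·π₁(A,Y) + (1-p)·q·π₁(B,X) + (1-p)·(1-q)·π₁(B,Y)
= 0.5·0.5·2 + 0.5·0.5·5 + 0.5·0.5·2 + 0.5·0.5·6
= 3.75

E[P2] = 2.75 (similar calculation)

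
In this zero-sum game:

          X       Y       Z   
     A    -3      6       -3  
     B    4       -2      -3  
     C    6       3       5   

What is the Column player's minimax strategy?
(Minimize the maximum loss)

Column should play Z, value = 5

Work:
Column player minimizes Row's maximum payoff:
Column X: max payoff to Row = 6
Column Y: max payoff to Row = 6
Column Z: max payoff to Row = 5
Minimum is 5, achieved by column Z.
Minimax strategy: Z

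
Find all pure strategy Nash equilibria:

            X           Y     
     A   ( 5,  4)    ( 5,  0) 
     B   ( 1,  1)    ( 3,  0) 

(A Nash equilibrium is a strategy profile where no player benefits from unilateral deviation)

Nash equilibrium: (A, X)

Work:
Best responses:
  P1 vs X: payoffs [5, 1] → best response A (payoff 5)
  P1 vs Y: payoffs [5, 3] → best response A (payoff 5)
  P2 vs A: payoffs [4, 0] → best response X (payoff 4)
  P2 vs B: payoffs [1, 0] → best response X (payoff 1)
Mutual best responses: (A,X) → Nash equilibria.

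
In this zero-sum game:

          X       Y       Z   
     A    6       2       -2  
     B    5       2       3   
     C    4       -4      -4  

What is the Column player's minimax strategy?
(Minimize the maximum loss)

Column should play Y, value = 2

Work:
Column player minimizes Row's maximum payoff:
Column X: max payoff to Row = 6
Column Y: max payoff to Row = 2
Column Z: max payoff to Row = 3
Minimum is 2, achieved by column Y.
Minimax strategy: Y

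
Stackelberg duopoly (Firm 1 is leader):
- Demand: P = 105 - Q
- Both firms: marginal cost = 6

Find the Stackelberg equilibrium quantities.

q₁* (leader) = 49.5, q₂* (follower) = 24.75

Work:
Follower's reaction: q₂ = (a - c - q₁)/2
Leader substitutes: π₁ = q₁·(a - q₁ - (a-c-q₁)/2 - c)
FOC: q₁* = (105 - 6)/2 = 49.50
Then: q₂* = (105 - 6 - 49.5)/2 = 24.75
Leader has first-mover advantage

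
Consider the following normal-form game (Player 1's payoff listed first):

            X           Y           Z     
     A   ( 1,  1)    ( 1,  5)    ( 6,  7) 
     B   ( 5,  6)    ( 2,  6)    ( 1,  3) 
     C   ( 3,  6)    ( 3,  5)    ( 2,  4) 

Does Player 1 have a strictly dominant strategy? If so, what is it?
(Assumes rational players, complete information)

No strictly dominant strategy exists for Player 1

Work:
A strategy strictly dominates another if it gives a strictly higher payoff against every opponent action. Compare each pair of P1's strategies column-by-column:
  A vs B: [1 vs 5, 1 vs 2, 6 vs 1] → A does not strictly dominate B (column X: 1 ≤ 5)
  A vs C: [1 vs 3, 1 vs 3, 6 vs 2] → A does not strictly dominate C (column X: 1 ≤ 3)
  B vs A: [5 vs 1, 2 vs 1, 1 vs 6] → B does not strictly dominate A (column Z: 1 ≤ 6)
  B vs C: [5 vs 3, 2 vs 3, 1 vs 2] → B does not strictly dominate C (column Y: 2 ≤ 3)
  C vs A: [3 vs 1, 3 vs 1, 2 vs 6] → C does not strictly dominate A (column Z: 2 ≤ 6)
  C vs B: [3 vs 5, 3 vs 2, 2 vs 1] → C does not strictly dominate B (column X: 3 ≤ 5)
No single strategy strictly dominates all others → no strictly dominant strategy.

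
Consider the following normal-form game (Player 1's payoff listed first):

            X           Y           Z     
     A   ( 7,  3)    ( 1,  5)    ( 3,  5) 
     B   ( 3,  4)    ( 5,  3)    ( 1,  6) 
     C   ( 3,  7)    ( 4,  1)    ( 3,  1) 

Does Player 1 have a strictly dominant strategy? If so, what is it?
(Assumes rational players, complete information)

No strictly dominant strategy exists for Player 1

Work:
A strategy strictly dominates another if it gives a strictly higher payoff against every opponent action. Compare each pair of P1's strategies column-by-column:
  A vs B: [7 vs 3, 1 vs 5, 3 vs 1] → A does not strictly dominate B (column Y: 1 ≤ 5)
  A vs C: [7 vs 3, 1 vs 4, 3 vs 3] → A does not strictly dominate C (column Y: 1 ≤ 4)
  B vs A: [3 vs 7, 5 vs 1, 1 vs 3] → B does not strictly dominate A (column X: 3 ≤ 7)
  B vs C: [3 vs 3, 5 vs 4, 1 vs 3] → B does not strictly dominate C (column X: 3 ≤ 3)
  C vs A: [3 vs 7, 4 vs 1, 3 vs 3] → C does not strictly dominate A (column X: 3 ≤ 7)
  C vs B: [3 vs 3, 4 vs 5, 3 vs 1] → C does not strictly dominate B (column X: 3 ≤ 3)
No single strategy strictly dominates all others → no strictly dominant strategy.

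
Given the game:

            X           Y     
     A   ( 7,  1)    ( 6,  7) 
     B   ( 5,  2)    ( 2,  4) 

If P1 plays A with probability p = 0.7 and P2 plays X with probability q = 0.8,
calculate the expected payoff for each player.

E[P1] = 6.08, E[P2] = 2.26

Work:
E[P1] = p·q·π₁(A,X) + p·(1-q)·π₁(A,Y) + (1-p)·q·π₁(B,X) + (1-p)·(1-q)·π₁(B,Y)
= 0.7·0.8·7 + 0.7·0.2·6 + 0.3·0.8·5 + 0.3·0.2·2
= 6.08

E[P2] = 2.26 (similar calculation)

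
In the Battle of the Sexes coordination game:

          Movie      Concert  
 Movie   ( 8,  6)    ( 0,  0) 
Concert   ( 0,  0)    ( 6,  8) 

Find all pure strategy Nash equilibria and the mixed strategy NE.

Pure NE: (Movie, Movie) and (Concert, Concert); Mixed NE: p = 0.5714, q = 0.4286

Work:
Check pure NE:
(Movie, Movie): (8, 6) - no unilateral deviation beneficial
(Concert, Concert): (6, 8) - no unilateral deviation beneficial
Mixed NE: P1 plays Movie with p = 0.5714, P2 plays Movie with q = 0.4286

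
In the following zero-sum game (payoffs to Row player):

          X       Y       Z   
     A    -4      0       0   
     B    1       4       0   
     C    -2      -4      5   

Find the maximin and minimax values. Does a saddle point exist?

Maximin = 0, Minimax = 1, Saddle: False

Work:
Row minimums: [-4, 0, -4] → maximin = 0
Column maximums: [1, 4, 5] → minimax = 1
No saddle point (maximin ≠ minimax). Mixed strategy needed.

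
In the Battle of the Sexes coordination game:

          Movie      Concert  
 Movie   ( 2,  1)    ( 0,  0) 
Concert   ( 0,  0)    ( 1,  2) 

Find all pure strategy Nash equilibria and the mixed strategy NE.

Pure NE: (Movie, Movie) and (Concert, Concert); Mixed NE: p = 0.6667, q = 0.3333

Work:
Check pure NE:
(Movie, Movie): (2, 1) - no unilateral deviation beneficial
(Concert, Concert): (1, 2) - no unilateral deviation beneficial
Mixed NE: P1 plays Movie with p = 0.6667, P2 plays Movie with q = 0.3333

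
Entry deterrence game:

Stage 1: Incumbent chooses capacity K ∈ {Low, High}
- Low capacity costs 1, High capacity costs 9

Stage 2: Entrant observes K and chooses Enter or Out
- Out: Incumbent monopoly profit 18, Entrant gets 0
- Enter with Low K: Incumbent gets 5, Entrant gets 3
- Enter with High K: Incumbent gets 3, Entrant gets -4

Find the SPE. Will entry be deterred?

SPE: (High, Enter|Low, Out|High); Entry deterred. Incumbent net profit = 9

Work:
After Low K: Entrant enters (3 > 0)
After High K: Entrant stays out (-4 < 0)
Incumbent: Low → 5−1=4, High → 18−9=9
Incumbent chooses High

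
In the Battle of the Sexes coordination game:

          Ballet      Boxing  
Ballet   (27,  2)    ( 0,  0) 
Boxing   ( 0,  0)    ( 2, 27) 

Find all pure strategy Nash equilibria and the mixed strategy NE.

Pure NE: (Ballet, Ballet) and (Boxing, Boxing); Mixed NE: p = 0.931, q = 0.069

Work:
Check pure NE:
(Ballet, Ballet): (27, 2) - no unilateral deviation beneficial
(Boxing, Boxing): (2, 27) - no unilateral deviation beneficial
Mixed NE: P1 plays Ballet with p = 0.931, P2 plays Ballet with q = 0.069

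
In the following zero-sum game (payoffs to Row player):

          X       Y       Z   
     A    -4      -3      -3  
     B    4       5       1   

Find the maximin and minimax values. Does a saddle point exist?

Maximin = 1, Minimax = 1, Saddle: True

Work:
Row minimums: [-4, 1] → maximin = 1
Column maximums: [4, 5, 1] → minimax = 1
Saddle point exists! Game value = 1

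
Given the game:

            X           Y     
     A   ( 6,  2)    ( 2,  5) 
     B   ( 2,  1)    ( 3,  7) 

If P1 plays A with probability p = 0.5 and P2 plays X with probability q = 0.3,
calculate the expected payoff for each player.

E[P1] = 2.95, E[P2] = 4.65

Work:
E[P1] = p·q·π₁(A,X) + p·(1-q)·π₁(A,Y) + (1-p)·q·π₁(B,X) + (1-p)·(1-q)·π₁(B,Y)
= 0.5·0.3·6 + 0.5·0.7·2 + 0.5·0.3·2 + 0.5·0.7·3
= 2.95

E[P2] = 4.65 (similar calculation)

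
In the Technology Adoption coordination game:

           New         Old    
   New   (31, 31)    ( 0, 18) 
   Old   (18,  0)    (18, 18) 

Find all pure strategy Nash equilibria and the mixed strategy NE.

Pure NE: (New, New) and (Old, Old); Mixed NE: p = 0.5806, q = 0.5806

Work:
Check pure NE:
(New, New): (31, 31) - no unilateral deviation beneficial
(Old, Old): (18, 18) - no unilateral deviation beneficial
Mixed NE: P1 plays New with p = 0.5806, P2 plays New with q = 0.5806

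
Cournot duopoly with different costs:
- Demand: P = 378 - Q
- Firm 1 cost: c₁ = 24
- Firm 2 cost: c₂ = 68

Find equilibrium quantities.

q₁* = 132.67, q₂* = 88.67

Work:
Reaction: q₁ = (378 - 24 - q₂)/2
Reaction: q₂ = (378 - 68 - q₁)/2
Solve simultaneously:
q₁* = (378 - 2×24 + 68)/3 = 132.67
q₂* = (378 - 2×68 + 24)/3 = 88.67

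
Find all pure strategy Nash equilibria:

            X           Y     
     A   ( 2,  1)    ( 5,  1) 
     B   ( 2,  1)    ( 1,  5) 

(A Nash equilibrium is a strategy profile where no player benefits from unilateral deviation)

Nash equilibrium: (A, X), (A, Y)

Work:
Best responses:
  P1 vs X: payoffs [2, 2] → best response A/B (payoff 2)
  P1 vs Y: payoffs [5, 1] → best response A (payoff 5)
  P2 vs A: payoffs [1, 1] → best response X/Y (payoff 1)
  P2 vs B: payoffs [1, 5] → best response Y (payoff 5)
Mutual best responses: (A,X), (A,Y) → Nash equilibria.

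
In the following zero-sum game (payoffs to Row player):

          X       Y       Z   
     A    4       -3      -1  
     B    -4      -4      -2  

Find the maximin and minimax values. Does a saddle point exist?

Maximin = -3, Minimax = -3, Saddle: True

Work:
Row minimums: [-3, -4] → maximin = -3
Column maximums: [4, -3, -1] → minimax = -3
Saddle point exists! Game value = -3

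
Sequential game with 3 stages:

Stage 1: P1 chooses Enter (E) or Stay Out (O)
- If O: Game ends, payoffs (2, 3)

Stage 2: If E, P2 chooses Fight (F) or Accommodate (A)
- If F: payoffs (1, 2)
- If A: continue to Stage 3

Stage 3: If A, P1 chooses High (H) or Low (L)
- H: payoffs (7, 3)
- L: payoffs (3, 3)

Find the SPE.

SPE: (E, A, H); Outcome (7, 3)

Work:
Stage 3: P1 chooses H (7 vs 3)
Stage 2: P2: F->2, A->3 (anticipating H). Choose A
Stage 1: P1: O->2, E->7 (anticipating A, H). Choose E
SPE path: E -> A -> H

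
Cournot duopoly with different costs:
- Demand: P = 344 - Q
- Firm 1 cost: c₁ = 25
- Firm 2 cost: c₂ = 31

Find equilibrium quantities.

q₁* = 108.33, q₂* = 102.33

Work:
Reaction: q₁ = (344 - 25 - q₂)/2
Reaction: q₂ = (344 - 31 - q₁)/2
Solve simultaneously:
q₁* = (344 - 2×25 + 31)/3 = 108.33
q₂* = (344 - 2×31 + 25)/3 = 102.33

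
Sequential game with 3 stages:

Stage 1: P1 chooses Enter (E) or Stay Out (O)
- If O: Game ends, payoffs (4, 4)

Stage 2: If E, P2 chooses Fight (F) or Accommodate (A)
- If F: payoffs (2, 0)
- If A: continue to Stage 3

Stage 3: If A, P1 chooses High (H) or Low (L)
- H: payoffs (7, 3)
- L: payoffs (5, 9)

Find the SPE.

SPE: (E, A, H); Outcome (7, 3)

Work:
Stage 3: P1 chooses H (7 vs 5)
Stage 2: P2: F->0, A->3 (anticipating H). Choose A
Stage 1: P1: O->4, E->7 (anticipating A, H). Choose E
SPE path: E -> A -> H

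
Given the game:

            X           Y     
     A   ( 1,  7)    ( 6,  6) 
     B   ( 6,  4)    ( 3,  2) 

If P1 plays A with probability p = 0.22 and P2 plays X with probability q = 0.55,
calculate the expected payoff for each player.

E[P1] = 4.342, E[P2] = 3.859

Work:
E[P1] = p·q·π₁(A,X) + p·(1-q)·π₁(A,Y) + (1-p)·q·π₁(B,X) + (1-p)·(1-q)·π₁(B,Y)
= 0.22·0.55·1 + 0.22·0.45·6 + 0.78·0.55·6 + 0.78·0.45·3
= 4.342

E[P2] = 3.859 (similar calculation)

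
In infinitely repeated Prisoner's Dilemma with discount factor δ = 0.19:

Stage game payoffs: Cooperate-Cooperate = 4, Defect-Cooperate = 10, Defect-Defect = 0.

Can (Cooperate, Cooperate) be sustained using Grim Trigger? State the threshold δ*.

δ* = 0.6; since δ = 0.19 < 0.6, cooperation cannot be sustained

Work:
For Grim Trigger:
Cooperate forever: 4/(1-δ)
Defect then punished: 10 + 0·δ/(1-δ)
Need: 4/(1-δ) ≥ 10 + 0·δ/(1-δ)
Solving: δ ≥ (T-R)/(T-P) = (10-4)/(10-0) = 0.6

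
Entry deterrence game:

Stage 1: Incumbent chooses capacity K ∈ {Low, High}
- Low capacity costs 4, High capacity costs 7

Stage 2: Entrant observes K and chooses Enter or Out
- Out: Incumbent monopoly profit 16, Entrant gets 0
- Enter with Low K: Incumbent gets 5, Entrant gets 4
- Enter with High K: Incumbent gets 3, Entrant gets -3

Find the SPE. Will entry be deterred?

SPE: (High, Enter|Low, Out|High); Entry deterred. Incumbent net profit = 9

Work:
After Low K: Entrant enters (4 > 0)
After High K: Entrant stays out (-3 < 0)
Incumbent: Low → 5−4=1, High → 16−7=9
Incumbent chooses High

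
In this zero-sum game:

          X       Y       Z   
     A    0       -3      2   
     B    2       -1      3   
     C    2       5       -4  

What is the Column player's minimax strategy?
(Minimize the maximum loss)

Column should play X, value = 2

Work:
Column player minimizes Row's maximum payoff:
Column X: max payoff to Row = 2
Column Y: max payoff to Row = 5
Column Z: max payoff to Row = 3
Minimum is 2, achieved by column X.
Minimax strategy: X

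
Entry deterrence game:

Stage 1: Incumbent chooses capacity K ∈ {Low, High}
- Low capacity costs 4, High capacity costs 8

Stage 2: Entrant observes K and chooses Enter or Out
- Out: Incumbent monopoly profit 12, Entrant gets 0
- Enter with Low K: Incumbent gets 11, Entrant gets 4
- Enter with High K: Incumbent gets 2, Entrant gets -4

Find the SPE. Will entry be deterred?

SPE: (Low, Enter|Low, Out|High); Entry not deterred. Incumbent net profit = 7, Entrant gets 4

Work:
After Low K: Entrant enters (4 > 0)
After High K: Entrant stays out (-4 < 0)
Incumbent: Low → 11−4=7, High → 12−8=4
Incumbent chooses Low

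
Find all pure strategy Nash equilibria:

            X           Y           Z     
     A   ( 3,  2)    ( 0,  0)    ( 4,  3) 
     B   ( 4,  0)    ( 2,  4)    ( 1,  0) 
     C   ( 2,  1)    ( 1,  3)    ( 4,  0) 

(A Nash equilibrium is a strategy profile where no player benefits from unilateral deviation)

Nash equilibrium: (A, Z), (B, Y)

Work:
Best responses:
  P1 vs X: payoffs [3, 4, 2] → best response B (payoff 4)
  P1 vs Y: payoffs [0, 2, 1] → best response B (payoff 2)
  P1 vs Z: payoffs [4, 1, 4] → best response A/C (payoff 4)
  P2 vs A: payoffs [2, 0, 3] → best response Z (payoff 3)
  P2 vs B: payoffs [0, 4, 0] → best response Y (payoff 4)
  P2 vs C: payoffs [1, 3, 0] → best response Y (payoff 3)
Mutual best responses: (A,Z), (B,Y) → Nash equilibria.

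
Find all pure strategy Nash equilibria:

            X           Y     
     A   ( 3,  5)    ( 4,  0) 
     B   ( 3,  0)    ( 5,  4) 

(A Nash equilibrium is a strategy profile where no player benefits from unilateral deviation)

Nash equilibrium: (A, X), (B, Y)

Work:
Best responses:
  P1 vs X: payoffs [3, 3] → best response A/B (payoff 3)
  P1 vs Y: payoffs [4, 5] → best response B (payoff 5)
  P2 vs A: payoffs [5, 0] → best response X (payoff 5)
  P2 vs B: payoffs [0, 4] → best response Y (payoff 4)
Mutual best responses: (A,X), (B,Y) → Nash equilibria.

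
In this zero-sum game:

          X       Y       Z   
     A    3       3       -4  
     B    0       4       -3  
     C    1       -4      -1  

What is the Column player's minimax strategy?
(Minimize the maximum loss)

Column should play Z, value = -1

Work:
Column player minimizes Row's maximum payoff:
Column X: max payoff to Row = 3
Column Y: max payoff to Row = 4
Column Z: max payoff to Row = -1
Minimum is -1, achieved by column Z.
Minimax strategy: Z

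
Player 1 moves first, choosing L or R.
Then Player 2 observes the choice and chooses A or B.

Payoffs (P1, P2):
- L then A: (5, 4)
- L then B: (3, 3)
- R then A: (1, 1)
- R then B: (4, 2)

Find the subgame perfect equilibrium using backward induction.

P1 plays L, P2 plays A after L and B after R; Payoff (5, 4)

Work:
Backward induction:
After L: P2 chooses A → P1 gets 5
After R: P2 chooses B → P1 gets 4
P1 chooses L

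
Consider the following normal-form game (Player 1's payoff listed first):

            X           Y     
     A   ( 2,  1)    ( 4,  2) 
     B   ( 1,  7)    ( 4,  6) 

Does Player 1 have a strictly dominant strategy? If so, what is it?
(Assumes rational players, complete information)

No strictly dominant strategy exists for Player 1

Work:
A strategy strictly dominates another if it gives a strictly higher payoff against every opponent action. Compare each pair of P1's strategies column-by-column:
  A vs B: [2 vs 1, 4 vs 4] → A does not strictly dominate B (column Y: 4 ≤ 4)
  B vs A: [1 vs 2, 4 vs 4] → B does not strictly dominate A (column X: 1 ≤ 2)
No single strategy strictly dominates all others → no strictly dominant strategy.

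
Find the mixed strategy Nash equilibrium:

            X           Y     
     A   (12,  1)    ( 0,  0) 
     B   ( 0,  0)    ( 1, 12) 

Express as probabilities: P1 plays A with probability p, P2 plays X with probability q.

p = 0.9231, q = 0.0769

Work:
Find probabilities that make opponent indifferent:
P2 chooses q to make P1 indifferent between A and B
P1 chooses p to make P2 indifferent between X and Y
Mixed NE: P1 plays (A: 0.9231, B: 0.0769), P2 plays (X: 0.0769, Y: 0.9231)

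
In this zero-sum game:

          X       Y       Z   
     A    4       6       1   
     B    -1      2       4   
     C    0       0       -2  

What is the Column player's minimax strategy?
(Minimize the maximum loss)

Column should play X or Z (all achieve the minimum), value = 4

Work:
Column player minimizes Row's maximum payoff:
Column X: max payoff to Row = 4
Column Y: max payoff to Row = 6
Column Z: max payoff to Row = 4
Minimum is 4, achieved by columns X, Z (tied).
Each of X or Z is a minimax strategy.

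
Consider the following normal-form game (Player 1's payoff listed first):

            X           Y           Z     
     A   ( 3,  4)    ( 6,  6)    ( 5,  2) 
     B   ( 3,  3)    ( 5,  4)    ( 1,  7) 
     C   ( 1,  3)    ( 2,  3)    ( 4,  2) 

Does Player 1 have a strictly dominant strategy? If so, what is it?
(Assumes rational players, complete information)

No strictly dominant strategy exists for Player 1

Work:
A strategy strictly dominates another if it gives a strictly higher payoff against every opponent action. Compare each pair of P1's strategies column-by-column:
  A vs B: [3 vs 3, 6 vs 5, 5 vs 1] → A does not strictly dominate B (column X: 3 ≤ 3)
  A vs C: [3 vs 1, 6 vs 2, 5 vs 4] → A strictly dominates C
  B vs A: [3 vs 3, 5 vs 6, 1 vs 5] → B does not strictly dominate A (column X: 3 ≤ 3)
  B vs C: [3 vs 1, 5 vs 2, 1 vs 4] → B does not strictly dominate C (column Z: 1 ≤ 4)
  C vs A: [1 vs 3, 2 vs 6, 4 vs 5] → C does not strictly dominate A (column X: 1 ≤ 3)
  C vs B: [1 vs 3, 2 vs 5, 4 vs 1] → C does not strictly dominate B (column X: 1 ≤ 3)
No single strategy strictly dominates all others → no strictly dominant strategy.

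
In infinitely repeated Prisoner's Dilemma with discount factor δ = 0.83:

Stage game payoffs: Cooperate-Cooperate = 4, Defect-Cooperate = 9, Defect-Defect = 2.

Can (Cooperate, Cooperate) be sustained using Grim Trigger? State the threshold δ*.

δ* = 0.7143; since δ = 0.83 ≥ 0.7143, cooperation can be sustained

Work:
For Grim Trigger:
Cooperate forever: 4/(1-δ)
Defect then punished: 9 + 2·δ/(1-δ)
Need: 4/(1-δ) ≥ 9 + 2·δ/(1-δ)
Solving: δ ≥ (T-R)/(T-P) = (9-4)/(9-2) = 0.7143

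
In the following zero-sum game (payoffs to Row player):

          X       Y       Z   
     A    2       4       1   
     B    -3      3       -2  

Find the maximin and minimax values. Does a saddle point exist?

Maximin = 1, Minimax = 1, Saddle: True

Work:
Row minimums: [1, -3] → maximin = 1
Column maximums: [2, 4, 1] → minimax = 1
Saddle point exists! Game value = 1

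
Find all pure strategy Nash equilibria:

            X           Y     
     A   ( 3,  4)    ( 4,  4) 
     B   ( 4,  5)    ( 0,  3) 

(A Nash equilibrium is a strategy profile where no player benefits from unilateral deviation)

Nash equilibrium: (A, Y), (B, X)

Work:
Best responses:
  P1 vs X: payoffs [3, 4] → best response B (payoff 4)
  P1 vs Y: payoffs [4, 0] → best response A (payoff 4)
  P2 vs A: payoffs [4, 4] → best response X/Y (payoff 4)
  P2 vs B: payoffs [5, 3] → best response X (payoff 5)
Mutual best responses: (A,Y), (B,X) → Nash equilibria.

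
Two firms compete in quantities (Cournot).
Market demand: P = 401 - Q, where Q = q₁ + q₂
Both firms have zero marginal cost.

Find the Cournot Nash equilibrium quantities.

q₁* = q₂* = 133.67; P* = 133.67

Work:
Profit: π_i = P·q_i = (a - q_i - q_j)·q_i
FOC: ∂π_i/∂q_i = a - 2q_i - q_j = 0
Reaction function: q_i = (401 - q_j)/2
Symmetry: q* = 401/3 = 133.67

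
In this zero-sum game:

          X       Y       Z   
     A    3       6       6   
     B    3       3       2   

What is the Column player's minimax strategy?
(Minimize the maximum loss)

Column should play X, value = 3

Work:
Column player minimizes Row's maximum payoff:
Column X: max payoff to Row = 3
Column Y: max payoff to Row = 6
Column Z: max payoff to Row = 6
Minimum is 3, achieved by column X.
Minimax strategy: X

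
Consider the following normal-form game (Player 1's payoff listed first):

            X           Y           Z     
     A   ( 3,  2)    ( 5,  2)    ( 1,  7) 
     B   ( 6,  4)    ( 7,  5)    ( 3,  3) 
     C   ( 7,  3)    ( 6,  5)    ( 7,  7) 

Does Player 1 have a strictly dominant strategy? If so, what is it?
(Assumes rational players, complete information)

No strictly dominant strategy exists for Player 1

Work:
A strategy strictly dominates another if it gives a strictly higher payoff against every opponent action. Compare each pair of P1's strategies column-by-column:
  A vs B: [3 vs 6, 5 vs 7, 1 vs 3] → A does not strictly dominate B (column X: 3 ≤ 6)
  A vs C: [3 vs 7, 5 vs 6, 1 vs 7] → A does not strictly dominate C (column X: 3 ≤ 7)
  B vs A: [6 vs 3, 7 vs 5, 3 vs 1] → B strictly dominates A
  B vs C: [6 vs 7, 7 vs 6, 3 vs 7] → B does not strictly dominate C (column X: 6 ≤ 7)
  C vs A: [7 vs 3, 6 vs 5, 7 vs 1] → C strictly dominates A
  C vs B: [7 vs 6, 6 vs 7, 7 vs 3] → C does not strictly dominate B (column Y: 6 ≤ 7)
No single strategy strictly dominates all others → no strictly dominant strategy.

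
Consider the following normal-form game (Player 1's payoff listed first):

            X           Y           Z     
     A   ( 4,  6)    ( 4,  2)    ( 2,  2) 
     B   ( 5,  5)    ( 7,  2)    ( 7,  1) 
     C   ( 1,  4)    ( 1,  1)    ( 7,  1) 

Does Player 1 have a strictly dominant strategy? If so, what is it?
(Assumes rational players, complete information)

No strictly dominant strategy exists for Player 1

Work:
A strategy strictly dominates another if it gives a strictly higher payoff against every opponent action. Compare each pair of P1's strategies column-by-column:
  A vs B: [4 vs 5, 4 vs 7, 2 vs 7] → A does not strictly dominate B (column X: 4 ≤ 5)
  A vs C: [4 vs 1, 4 vs 1, 2 vs 7] → A does not strictly dominate C (column Z: 2 ≤ 7)
  B vs A: [5 vs 4, 7 vs 4, 7 vs 2] → B strictly dominates A
  B vs C: [5 vs 1, 7 vs 1, 7 vs 7] → B does not strictly dominate C (column Z: 7 ≤ 7)
  C vs A: [1 vs 4, 1 vs 4, 7 vs 2] → C does not strictly dominate A (column X: 1 ≤ 4)
  C vs B: [1 vs 5, 1 vs 7, 7 vs 7] → C does not strictly dominate B (column X: 1 ≤ 5)
No single strategy strictly dominates all others → no strictly dominant strategy.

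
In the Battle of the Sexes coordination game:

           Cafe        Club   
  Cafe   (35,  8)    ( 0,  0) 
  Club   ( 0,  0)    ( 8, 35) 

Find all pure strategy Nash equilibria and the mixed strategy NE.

Pure NE: (Cafe, Cafe) and (Club, Club); Mixed NE: p = 0.814, q = 0.186

Work:
Check pure NE:
(Cafe, Cafe): (35, 8) - no unilateral deviation beneficial
(Club, Club): (8, 35) - no unilateral deviation beneficial
Mixed NE: P1 plays Cafe with p = 0.814, P2 plays Cafe with q = 0.186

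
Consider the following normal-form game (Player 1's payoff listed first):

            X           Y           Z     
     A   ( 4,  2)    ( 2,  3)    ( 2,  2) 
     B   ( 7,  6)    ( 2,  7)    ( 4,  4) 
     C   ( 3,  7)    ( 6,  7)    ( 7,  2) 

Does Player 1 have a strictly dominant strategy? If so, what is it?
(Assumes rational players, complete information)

No strictly dominant strategy exists for Player 1

Work:
A strategy strictly dominates another if it gives a strictly higher payoff against every opponent action. Compare each pair of P1's strategies column-by-column:
  A vs B: [4 vs 7, 2 vs 2, 2 vs 4] → A does not strictly dominate B (column X: 4 ≤ 7)
  A vs C: [4 vs 3, 2 vs 6, 2 vs 7] → A does not strictly dominate C (column Y: 2 ≤ 6)
  B vs A: [7 vs 4, 2 vs 2, 4 vs 2] → B does not strictly dominate A (column Y: 2 ≤ 2)
  B vs C: [7 vs 3, 2 vs 6, 4 vs 7] → B does not strictly dominate C (column Y: 2 ≤ 6)
  C vs A: [3 vs 4, 6 vs 2, 7 vs 2] → C does not strictly dominate A (column X: 3 ≤ 4)
  C vs B: [3 vs 7, 6 vs 2, 7 vs 4] → C does not strictly dominate B (column X: 3 ≤ 7)
No single strategy strictly dominates all others → no strictly dominant strategy.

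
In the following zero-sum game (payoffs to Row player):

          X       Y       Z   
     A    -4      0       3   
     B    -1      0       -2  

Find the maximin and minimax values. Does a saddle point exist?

Maximin = -2, Minimax = -1, Saddle: False

Work:
Row minimums: [-4, -2] → maximin = -2
Column maximums: [-1, 0, 3] → minimax = -1
No saddle point (maximin ≠ minimax). Mixed strategy needed.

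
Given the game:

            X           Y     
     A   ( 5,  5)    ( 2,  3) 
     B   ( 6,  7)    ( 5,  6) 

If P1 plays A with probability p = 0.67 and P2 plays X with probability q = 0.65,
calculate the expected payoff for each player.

E[P1] = 4.511, E[P2] = 5.0755

Work:
E[P1] = p·q·π₁(A,X) + p·(1-q)·π₁(A,Y) + (1-p)·q·π₁(B,X) + (1-p)·(1-q)·π₁(B,Y)
= 0.67·0.65·5 + 0.67·0.35·2 + 0.33·0.65·6 + 0.33·0.35·5
= 4.511

E[P2] = 5.0755 (similar calculation)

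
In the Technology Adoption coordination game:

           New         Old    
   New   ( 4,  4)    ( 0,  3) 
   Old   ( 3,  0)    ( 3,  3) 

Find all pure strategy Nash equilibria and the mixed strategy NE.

Pure NE: (New, New) and (Old, Old); Mixed NE: p = 0.75, q = 0.75

Work:
Check pure NE:
(New, New): (4, 4) - no unilateral deviation beneficial
(Old, Old): (3, 3) - no unilateral deviation beneficial
Mixed NE: P1 plays New with p = 0.75, P2 plays New with q = 0.75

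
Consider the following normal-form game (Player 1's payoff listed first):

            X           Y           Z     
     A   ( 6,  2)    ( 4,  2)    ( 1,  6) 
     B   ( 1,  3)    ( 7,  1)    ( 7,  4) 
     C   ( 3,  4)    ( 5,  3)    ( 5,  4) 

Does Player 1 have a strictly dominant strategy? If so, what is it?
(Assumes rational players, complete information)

No strictly dominant strategy exists for Player 1

Work:
A strategy strictly dominates another if it gives a strictly higher payoff against every opponent action. Compare each pair of P1's strategies column-by-column:
  A vs B: [6 vs 1, 4 vs 7, 1 vs 7] → A does not strictly dominate B (column Y: 4 ≤ 7)
  A vs C: [6 vs 3, 4 vs 5, 1 vs 5] → A does not strictly dominate C (column Y: 4 ≤ 5)
  B vs A: [1 vs 6, 7 vs 4, 7 vs 1] → B does not strictly dominate A (column X: 1 ≤ 6)
  B vs C: [1 vs 3, 7 vs 5, 7 vs 5] → B does not strictly dominate C (column X: 1 ≤ 3)
  C vs A: [3 vs 6, 5 vs 4, 5 vs 1] → C does not strictly dominate A (column X: 3 ≤ 6)
  C vs B: [3 vs 1, 5 vs 7, 5 vs 7] → C does not strictly dominate B (column Y: 5 ≤ 7)
No single strategy strictly dominates all others → no strictly dominant strategy.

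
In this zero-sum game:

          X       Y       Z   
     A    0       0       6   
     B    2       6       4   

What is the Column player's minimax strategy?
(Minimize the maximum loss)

Column should play X, value = 2

Work:
Column player minimizes Row's maximum payoff:
Column X: max payoff to Row = 2
Column Y: max payoff to Row = 6
Column Z: max payoff to Row = 6
Minimum is 2, achieved by column X.
Minimax strategy: X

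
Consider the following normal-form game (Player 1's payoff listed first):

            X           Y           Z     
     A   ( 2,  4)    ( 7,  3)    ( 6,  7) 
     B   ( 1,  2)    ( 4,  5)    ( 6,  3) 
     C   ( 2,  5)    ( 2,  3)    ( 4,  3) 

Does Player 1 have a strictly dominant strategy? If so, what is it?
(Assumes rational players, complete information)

No strictly dominant strategy exists for Player 1

Work:
A strategy strictly dominates another if it gives a strictly higher payoff against every opponent action. Compare each pair of P1's strategies column-by-column:
  A vs B: [2 vs 1, 7 vs 4, 6 vs 6] → A does not strictly dominate B (column Z: 6 ≤ 6)
  A vs C: [2 vs 2, 7 vs 2, 6 vs 4] → A does not strictly dominate C (column X: 2 ≤ 2)
  B vs A: [1 vs 2, 4 vs 7, 6 vs 6] → B does not strictly dominate A (column X: 1 ≤ 2)
  B vs C: [1 vs 2, 4 vs 2, 6 vs 4] → B does not strictly dominate C (column X: 1 ≤ 2)
  C vs A: [2 vs 2, 2 vs 7, 4 vs 6] → C does not strictly dominate A (column X: 2 ≤ 2)
  C vs B: [2 vs 1, 2 vs 4, 4 vs 6] → C does not strictly dominate B (column Y: 2 ≤ 4)
No single strategy strictly dominates all others → no strictly dominant strategy.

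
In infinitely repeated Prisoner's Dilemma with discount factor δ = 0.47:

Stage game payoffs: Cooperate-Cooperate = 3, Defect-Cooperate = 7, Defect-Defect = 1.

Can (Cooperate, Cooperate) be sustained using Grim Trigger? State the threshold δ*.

δ* = 0.6667; since δ = 0.47 < 0.6667, cooperation cannot be sustained

Work:
For Grim Trigger:
Cooperate forever: 3/(1-δ)
Defect then punished: 7 + 1·δ/(1-δ)
Need: 3/(1-δ) ≥ 7 + 1·δ/(1-δ)
Solving: δ ≥ (T-R)/(T-P) = (7-3)/(7-1) = 0.6667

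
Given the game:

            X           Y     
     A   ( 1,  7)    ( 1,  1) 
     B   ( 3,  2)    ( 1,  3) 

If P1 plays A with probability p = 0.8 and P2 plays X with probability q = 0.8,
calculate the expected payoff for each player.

E[P1] = 1.32, E[P2] = 5.08

Work:
E[P1] = p·q·π₁(A,X) + p·(1-q)·π₁(A,Y) + (1-p)·q·π₁(B,X) + (1-p)·(1-q)·π₁(B,Y)
= 0.8·0.8·1 + 0.8·0.2·1 + 0.2·0.8·3 + 0.2·0.2·1
= 1.32

E[P2] = 5.08 (similar calculation)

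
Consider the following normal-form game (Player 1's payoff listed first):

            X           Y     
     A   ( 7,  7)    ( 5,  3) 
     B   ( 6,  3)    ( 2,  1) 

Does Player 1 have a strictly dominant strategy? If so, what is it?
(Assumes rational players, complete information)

Yes, Player 1's strictly dominant strategy is A

Work:
A strategy strictly dominates another if it gives a strictly higher payoff against every opponent action. Compare each pair of P1's strategies column-by-column:
  A vs B: [7 vs 6, 5 vs 2] → A strictly dominates B
  B vs A: [6 vs 7, 2 vs 5] → B does not strictly dominate A (column X: 6 ≤ 7)
A strictly dominates every other strategy → strictly dominant.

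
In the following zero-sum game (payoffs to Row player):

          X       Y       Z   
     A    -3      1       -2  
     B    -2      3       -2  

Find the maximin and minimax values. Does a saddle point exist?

Maximin = -2, Minimax = -2, Saddle: True

Work:
Row minimums: [-3, -2] → maximin = -2
Column maximums: [-2, 3, -2] → minimax = -2
Saddle point exists! Game value = -2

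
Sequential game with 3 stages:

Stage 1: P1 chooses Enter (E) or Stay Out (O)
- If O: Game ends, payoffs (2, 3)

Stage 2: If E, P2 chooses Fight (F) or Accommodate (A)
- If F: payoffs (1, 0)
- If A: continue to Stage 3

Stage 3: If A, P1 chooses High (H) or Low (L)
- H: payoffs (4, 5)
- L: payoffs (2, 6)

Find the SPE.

SPE: (E, A, H); Outcome (4, 5)

Work:
Stage 3: P1 chooses H (4 vs 2)
Stage 2: P2: F->0, A->5 (anticipating H). Choose A
Stage 1: P1: O->2, E->4 (anticipating A, H). Choose E
SPE path: E -> A -> H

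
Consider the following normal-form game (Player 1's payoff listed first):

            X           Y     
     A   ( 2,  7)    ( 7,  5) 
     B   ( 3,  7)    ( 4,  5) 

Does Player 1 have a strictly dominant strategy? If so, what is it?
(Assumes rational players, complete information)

No strictly dominant strategy exists for Player 1

Work:
A strategy strictly dominates another if it gives a strictly higher payoff against every opponent action. Compare each pair of P1's strategies column-by-column:
  A vs B: [2 vs 3, 7 vs 4] → A does not strictly dominate B (column X: 2 ≤ 3)
  B vs A: [3 vs 2, 4 vs 7] → B does not strictly dominate A (column Y: 4 ≤ 7)
No single strategy strictly dominates all others → no strictly dominant strategy.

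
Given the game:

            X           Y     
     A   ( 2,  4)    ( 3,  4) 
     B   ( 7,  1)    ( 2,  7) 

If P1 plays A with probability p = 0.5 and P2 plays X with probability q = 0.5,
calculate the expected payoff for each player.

E[P1] = 3.5, E[P2] = 4.0

Work:
E[P1] = p·q·π₁(A,X) + p·(1-q)·π₁(A,Y) + (1-p)·q·π₁(B,X) + (1-p)·(1-q)·π₁(B,Y)
= 0.5·0.5·2 + 0.5·0.5·3 + 0.5·0.5·7 + 0.5·0.5·2
= 3.5

E[P2] = 4.0 (similar calculation)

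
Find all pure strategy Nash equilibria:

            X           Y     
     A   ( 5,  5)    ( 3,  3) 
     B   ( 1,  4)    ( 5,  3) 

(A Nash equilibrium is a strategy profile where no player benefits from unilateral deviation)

Nash equilibrium: (A, X)

Work:
Best responses:
  P1 vs X: payoffs [5, 1] → best response A (payoff 5)
  P1 vs Y: payoffs [3, 5] → best response B (payoff 5)
  P2 vs A: payoffs [5, 3] → best response X (payoff 5)
  P2 vs B: payoffs [4, 3] → best response X (payoff 4)
Mutual best responses: (A,X) → Nash equilibria.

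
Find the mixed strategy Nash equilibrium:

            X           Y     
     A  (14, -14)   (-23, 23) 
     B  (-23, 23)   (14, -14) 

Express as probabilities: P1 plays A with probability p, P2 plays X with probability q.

p = 0.5, q = 0.5

Work:
Find probabilities that make opponent indifferent:
P2 chooses q to make P1 indifferent between A and B
P1 chooses p to make P2 indifferent between X and Y
Mixed NE: P1 plays (A: 0.5, B: 0.5), P2 plays (X: 0.5, Y: 0.5)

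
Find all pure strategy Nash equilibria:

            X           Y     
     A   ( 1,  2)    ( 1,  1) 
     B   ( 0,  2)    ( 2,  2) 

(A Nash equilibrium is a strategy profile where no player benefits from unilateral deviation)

Nash equilibrium: (A, X), (B, Y)

Work:
Best responses:
  P1 vs X: payoffs [1, 0] → best response A (payoff 1)
  P1 vs Y: payoffs [1, 2] → best response B (payoff 2)
  P2 vs A: payoffs [2, 1] → best response X (payoff 2)
  P2 vs B: payoffs [2, 2] → best response X/Y (payoff 2)
Mutual best responses: (A,X), (B,Y) → Nash equilibria.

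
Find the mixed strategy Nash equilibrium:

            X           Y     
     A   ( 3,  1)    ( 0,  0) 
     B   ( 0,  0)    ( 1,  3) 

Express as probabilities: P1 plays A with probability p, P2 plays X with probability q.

p = 0.75, q = 0.25

Work:
Find probabilities that make opponent indifferent:
P2 chooses q to make P1 indifferent between A and B
P1 chooses p to make P2 indifferent between X and Y
Mixed NE: P1 plays (A: 0.75, B: 0.25), P2 plays (X: 0.25, Y: 0.75)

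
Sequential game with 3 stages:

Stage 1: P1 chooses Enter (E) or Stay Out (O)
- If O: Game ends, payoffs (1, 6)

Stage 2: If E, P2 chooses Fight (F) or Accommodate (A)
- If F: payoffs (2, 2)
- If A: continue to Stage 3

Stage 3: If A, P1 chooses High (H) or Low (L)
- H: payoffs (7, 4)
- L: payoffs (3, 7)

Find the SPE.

SPE: (E, A, H); Outcome (7, 4)

Work:
Stage 3: P1 chooses H (7 vs 3)
Stage 2: P2: F->2, A->4 (anticipating H). Choose A
Stage 1: P1: O->1, E->7 (anticipating A, H). Choose E
SPE path: E -> A -> H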